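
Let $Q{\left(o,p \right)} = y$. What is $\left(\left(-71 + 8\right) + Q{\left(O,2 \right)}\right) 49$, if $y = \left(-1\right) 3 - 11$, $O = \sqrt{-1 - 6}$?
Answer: $-3773$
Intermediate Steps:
$O = i \sqrt{7}$ ($O = \sqrt{-7} = i \sqrt{7} \approx 2.6458 i$)
$y = -14$ ($y = -3 - 11 = -14$)
$Q{\left(o,p \right)} = -14$
$\left(\left(-71 + 8\right) + Q{\left(O,2 \right)}\right) 49 = \left(\left(-71 + 8\right) - 14\right) 49 = \left(-63 - 14\right) 49 = \left(-77\right) 49 = -3773$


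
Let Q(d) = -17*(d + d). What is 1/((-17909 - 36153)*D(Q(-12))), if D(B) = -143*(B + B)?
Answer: 1/6308386656 ≈ 1.5852e-10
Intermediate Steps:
Q(d) = -34*d
D(B) = -286*B
1/((-17909 - 36153)*D(Q(-12))) = 1/((-17909 - 36153)*((-(-9724)*(-12)))) = 1/((-54062)*((-286*408))) = -1/54062/(-116688) = -1/54062*(-1/116688) = 1/6308386656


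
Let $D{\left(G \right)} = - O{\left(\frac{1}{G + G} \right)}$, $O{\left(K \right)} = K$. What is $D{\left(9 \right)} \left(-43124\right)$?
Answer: $\frac{21562}{9} \approx 2395.8$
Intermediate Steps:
$D{\left(G \right)} = - \frac{1}{2 G}$ ($D{\left(G \right)} = - \frac{1}{G + G} = - \frac{1}{2 G}$)
$D{\left(9 \right)} \left(-43124\right) = - \frac{1}{2 \cdot 9} \left(-43124\right) = \left(- \frac{1}{2}\right) \frac{1}{9} \left(-43124\right) = \left(- \frac{1}{18}\right) \left(-43124\right) = \frac{21562}{9}$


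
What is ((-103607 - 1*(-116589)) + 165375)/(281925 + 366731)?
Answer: 178357/648656 ≈ 0.27496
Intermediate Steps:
((-103607 - 1*(-116589)) + 165375)/(281925 + 366731) = ((-103607 + 116589) + 165375)/648656 = (12982 + 165375)*(1/648656) = 178357*(1/648656) = 178357/648656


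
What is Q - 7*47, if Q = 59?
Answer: -270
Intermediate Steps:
Q - 7*47 = 59 - 7*47 = 59 - 329 = -270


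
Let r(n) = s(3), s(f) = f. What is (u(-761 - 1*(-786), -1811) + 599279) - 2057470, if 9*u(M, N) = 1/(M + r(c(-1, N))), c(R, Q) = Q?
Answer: -367464131/252 ≈ -1.4582e+6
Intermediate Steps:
r(n) = 3
u(M, N) = 1/(9*(3 + M)) (u(M, N) = 1/(9*(M + 3)) = 1/(9*(3 + M)))
(u(-761 - 1*(-786), -1811) + 599279) - 2057470 = (1/(9*(3 + (-761 - 1*(-786)))) + 599279) - 2057470 = (1/(9*(3 + (-761 + 786))) + 599279) - 2057470 = (1/(9*(3 + 25)) + 599279) - 2057470 = ((1/9)/28 + 599279) - 2057470 = ((1/9)*(1/28) + 599279) - 2057470 = (1/252 + 599279) - 2057470 = 151018309/252 - 2057470 = -367464131/252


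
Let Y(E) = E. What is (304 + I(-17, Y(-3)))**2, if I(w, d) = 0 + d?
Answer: 90601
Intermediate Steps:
I(w, d) = d
(304 + I(-17, Y(-3)))**2 = (304 - 3)**2 = 301**2 = 90601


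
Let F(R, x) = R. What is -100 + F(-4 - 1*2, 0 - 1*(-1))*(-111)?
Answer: 566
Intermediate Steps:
-100 + F(-4 - 1*2, 0 - 1*(-1))*(-111) = -100 + (-4 - 1*2)*(-111) = -100 + (-4 - 2)*(-111) = -100 - 6*(-111) = -100 + 666 = 566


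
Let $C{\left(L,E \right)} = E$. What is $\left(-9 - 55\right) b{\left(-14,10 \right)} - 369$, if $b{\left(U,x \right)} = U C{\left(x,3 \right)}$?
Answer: $2319$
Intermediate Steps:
$b{\left(U,x \right)} = 3 U$ ($b{\left(U,x \right)} = U 3 = 3 U$)
$\left(-9 - 55\right) b{\left(-14,10 \right)} - 369 = \left(-9 - 55\right) 3 \left(-14\right) - 369 = \left(-9 - 55\right) \left(-42\right) - 369 = \left(-64\right) \left(-42\right) - 369 = 2688 - 369 = 2319$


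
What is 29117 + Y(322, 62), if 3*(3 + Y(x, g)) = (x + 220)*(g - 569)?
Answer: -62484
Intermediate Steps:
Y(x, g) = -3 + (-569 + g)*(220 + x)/3 (Y(x, g) = -3 + ((x + 220)*(g - 569))/3 = -3 + ((220 + x)*(-569 + g))/3 = -3 + ((-569 + g)*(220 + x))/3 = -3 + (-569 + g)*(220 + x)/3)
29117 + Y(322, 62) = 29117 + (-125189/3 - 569/3*322 + (220/3)*62 + (1/3)*62*322) = 29117 + (-125189/3 - 183218/3 + 13640/3 + 19964/3) = 29117 - 91601 = -62484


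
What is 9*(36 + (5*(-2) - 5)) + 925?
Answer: 1114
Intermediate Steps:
9*(36 + (5*(-2) - 5)) + 925 = 9*(36 + (-10 - 5)) + 925 = 9*(36 - 15) + 925 = 9*21 + 925 = 189 + 925 = 1114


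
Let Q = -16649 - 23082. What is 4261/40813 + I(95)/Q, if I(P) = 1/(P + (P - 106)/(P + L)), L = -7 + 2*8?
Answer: 1670756178827/16002991119307 ≈ 0.10440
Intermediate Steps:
L = 9 (L = -7 + 16 = 9)
I(P) = 1/(P + (-106 + P)/(9 + P)) (I(P) = 1/(P + (P - 106)/(P + 9)) = 1/(P + (-106 + P)/(9 + P)))
Q = -39731
4261/40813 + I(95)/Q = 4261/40813 + ((9 + 95)/(-106 + 95² + 10*95))/(-39731) = 4261*(1/40813) + (104/(-106 + 9025 + 950))*(-1/39731) = 4261/40813 + (104/9869)*(-1/39731) = 4261/40813 - 104/392105239 = 1670756178827/16002991119307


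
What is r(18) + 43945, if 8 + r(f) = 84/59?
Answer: 2592367/59 ≈ 43938.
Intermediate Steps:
r(f) = -388/59 (r(f) = -8 + 84/59 = -388/59)
r(18) + 43945 = -388/59 + 43945 = 2592367/59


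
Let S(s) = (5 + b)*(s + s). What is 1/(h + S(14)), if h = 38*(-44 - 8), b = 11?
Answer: -1/1528 ≈ -0.00065445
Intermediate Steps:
S(s) = 32*s (S(s) = (5 + 11)*(s + s) = 16*(2*s) = 32*s)
h = -1976 (h = 38*(-52) = -1976)
1/(h + S(14)) = 1/(-1976 + 32*14) = 1/(-1976 + 448) = 1/(-1528) = -1/1528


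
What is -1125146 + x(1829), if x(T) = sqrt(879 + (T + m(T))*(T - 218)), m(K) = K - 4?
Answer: -1125146 + sqrt(5887473) ≈ -1.1227e+6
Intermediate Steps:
m(K) = -4 + K
x(T) = sqrt(879 + (-218 + T)*(-4 + 2*T)) (x(T) = sqrt(879 + (T + (-4 + T))*(T - 218)) = sqrt(879 + (-4 + 2*T)*(-218 + T)) = sqrt(879 + (-218 + T)*(-4 + 2*T)))
-1125146 + x(1829) = -1125146 + sqrt(1751 - 440*1829 + 2*1829**2) = -1125146 + sqrt(1751 - 804760 + 2*3345241) = -1125146 + sqrt(1751 - 804760 + 6690482) = -1125146 + sqrt(5887473)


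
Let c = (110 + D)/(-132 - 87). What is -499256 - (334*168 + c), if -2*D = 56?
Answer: -121625510/219 ≈ -5.5537e+5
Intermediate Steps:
D = -28 (D = -½*56 = -28)
c = -82/219 (c = (110 - 28)/(-132 - 87) = 82/(-219) = 82*(-1/219) = -82/219 ≈ -0.37443)
-499256 - (334*168 + c) = -499256 - (334*168 - 82/219) = -499256 - (56112 - 82/219) = -499256 - 1*12288446/219 = -499256 - 12288446/219 = -121625510/219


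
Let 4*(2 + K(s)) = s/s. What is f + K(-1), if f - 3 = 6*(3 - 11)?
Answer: -187/4 ≈ -46.750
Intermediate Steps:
K(s) = -7/4 (K(s) = -2 + (s/s)/4 = -2 + (1/4)*1 = -2 + 1/4 = -7/4)
f = -45 (f = 3 + 6*(3 - 11) = 3 + 6*(-8) = 3 - 48 = -45)
f + K(-1) = -45 - 7/4 = -187/4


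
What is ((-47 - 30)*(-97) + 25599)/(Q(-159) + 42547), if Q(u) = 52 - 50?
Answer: 33068/42549 ≈ 0.77717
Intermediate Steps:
Q(u) = 2
((-47 - 30)*(-97) + 25599)/(Q(-159) + 42547) = ((-47 - 30)*(-97) + 25599)/(2 + 42547) = (-77*(-97) + 25599)/42549 = (7469 + 25599)*(1/42549) = 33068*(1/42549) = 33068/42549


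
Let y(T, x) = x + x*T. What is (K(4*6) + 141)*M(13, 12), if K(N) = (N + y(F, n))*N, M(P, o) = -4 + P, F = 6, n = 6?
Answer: 15525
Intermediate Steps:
y(T, x) = x + T*x
K(N) = N*(42 + N) (K(N) = (N + 6*(1 + 6))*N = (N + 6*7)*N = (N + 42)*N = (42 + N)*N = N*(42 + N))
(K(4*6) + 141)*M(13, 12) = ((4*6)*(42 + 4*6) + 141)*(-4 + 13) = (24*(42 + 24) + 141)*9 = (24*66 + 141)*9 = (1584 + 141)*9 = 1725*9 = 15525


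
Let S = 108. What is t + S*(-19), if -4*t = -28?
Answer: -2045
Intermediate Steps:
t = 7 (t = -1/4*(-28) = 7)
t + S*(-19) = 7 + 108*(-19) = 7 - 2052 = -2045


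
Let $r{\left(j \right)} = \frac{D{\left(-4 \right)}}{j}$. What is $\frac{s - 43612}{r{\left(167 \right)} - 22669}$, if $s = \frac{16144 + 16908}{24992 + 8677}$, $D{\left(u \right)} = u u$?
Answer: $\frac{245212675792}{127460968983} \approx 1.9238$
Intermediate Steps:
$D{\left(u \right)} = u^{2}$
$r{\left(j \right)} = \frac{16}{j}$ ($r{\left(j \right)} = \frac{\left(-4\right)^{2}}{j} = \frac{16}{j}$)
$s = \frac{33052}{33669} \approx 0.98167$
$\frac{s - 43612}{r{\left(167 \right)} - 22669} = \frac{\frac{33052}{33669} - 43612}{\frac{16}{167} - 22669} = - \frac{1468339376}{33669 \left(16 \cdot \frac{1}{167} - 22669\right)} = - \frac{1468339376}{33669 \left(\frac{16}{167} - 22669\right)} = - \frac{1468339376}{33669 \left(- \frac{3785707}{167}\right)} = \left(- \frac{1468339376}{33669}\right) \left(- \frac{167}{3785707}\right) = \frac{245212675792}{127460968983}$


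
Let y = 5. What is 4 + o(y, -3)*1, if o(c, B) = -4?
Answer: 0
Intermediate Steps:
4 + o(y, -3)*1 = 4 - 4*1 = 4 - 4 = 0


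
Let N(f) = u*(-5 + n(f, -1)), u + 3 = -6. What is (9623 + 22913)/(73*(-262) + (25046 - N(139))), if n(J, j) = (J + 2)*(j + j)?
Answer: 32536/3337 ≈ 9.7501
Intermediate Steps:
u = -9 (u = -3 - 6 = -9)
n(J, j) = 2*j*(2 + J) (n(J, j) = (2 + J)*(2*j) = 2*j*(2 + J))
N(f) = 81 + 18*f (N(f) = -9*(-5 + 2*(-1)*(2 + f)) = -9*(-5 + (-4 - 2*f)) = -9*(-9 - 2*f) = 81 + 18*f)
(9623 + 22913)/(73*(-262) + (25046 - N(139))) = (9623 + 22913)/(73*(-262) + (25046 - (81 + 18*139))) = 32536/(-19126 + (25046 - (81 + 2502))) = 32536/(-19126 + (25046 - 1*2583)) = 32536/(-19126 + (25046 - 2583)) = 32536/(-19126 + 22463) = 32536/3337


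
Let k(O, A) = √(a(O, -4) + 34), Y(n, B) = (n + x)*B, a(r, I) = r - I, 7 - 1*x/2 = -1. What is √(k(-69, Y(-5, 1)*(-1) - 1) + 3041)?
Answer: √(3041 + I*√31) ≈ 55.145 + 0.0505*I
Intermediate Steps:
x = 16 (x = 14 - 2*(-1) = 14 + 2 = 16)
Y(n, B) = B*(16 + n) (Y(n, B) = (n + 16)*B = (16 + n)*B = B*(16 + n))
k(O, A) = √(38 + O) (k(O, A) = √((O - 1*(-4)) + 34) = √((O + 4) + 34) = √((4 + O) + 34) = √(38 + O))
√(k(-69, Y(-5, 1)*(-1) - 1) + 3041) = √(√(38 - 69) + 3041) = √(√(-31) + 3041) = √(I*√31 + 3041) = √(3041 + I*√31)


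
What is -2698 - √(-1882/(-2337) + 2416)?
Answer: -2698 - √13199548938/2337 ≈ -2747.2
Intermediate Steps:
-2698 - √(-1882/(-2337) + 2416) = -2698 - √(-1882*(-1/2337) + 2416) = -2698 - √(1882/2337 + 2416) = -2698 - √(5648074/2337) = -2698 - √13199548938/2337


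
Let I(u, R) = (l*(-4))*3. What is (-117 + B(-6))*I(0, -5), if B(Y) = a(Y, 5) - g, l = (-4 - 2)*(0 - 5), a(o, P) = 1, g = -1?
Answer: 41400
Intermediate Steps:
l = 30 (l = -6*(-5) = 30)
I(u, R) = -360 (I(u, R) = (30*(-4))*3 = -120*3 = -360)
B(Y) = 2 (B(Y) = 1 - 1*(-1) = 1 + 1 = 2)
(-117 + B(-6))*I(0, -5) = (-117 + 2)*(-360) = -115*(-360) = 41400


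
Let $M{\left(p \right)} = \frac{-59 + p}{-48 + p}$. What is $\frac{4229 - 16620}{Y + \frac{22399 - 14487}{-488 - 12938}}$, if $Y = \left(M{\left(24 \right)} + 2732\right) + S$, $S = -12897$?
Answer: $\frac{1996338792}{1637563469} \approx 1.2191$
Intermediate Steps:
$M{\left(p \right)} = \frac{-59 + p}{-48 + p}$
$Y = - \frac{243925}{24}$ ($Y = \left(\frac{-59 + 24}{-48 + 24} + 2732\right) - 12897 = \left(\frac{1}{-24} \left(-35\right) + 2732\right) - 12897 = \left(\left(- \frac{1}{24}\right) \left(-35\right) + 2732\right) - 12897 = \left(\frac{35}{24} + 2732\right) - 12897 = \frac{65603}{24} - 12897 = - \frac{243925}{24} \approx -10164.0$)
$\frac{4229 - 16620}{Y + \frac{22399 - 14487}{-488 - 12938}} = \frac{4229 - 16620}{- \frac{243925}{24} + \frac{22399 - 14487}{-488 - 12938}} = - \frac{12391}{- \frac{243925}{24} + \frac{7912}{-13426}} = - \frac{12391}{- \frac{243925}{24} + 7912 \left(- \frac{1}{13426}\right)} = - \frac{12391}{- \frac{243925}{24} - \frac{3956}{6713}} = - \frac{12391}{- \frac{1637563469}{161112}} = \left(-12391\right) \left(- \frac{161112}{1637563469}\right) = \frac{1996338792}{1637563469}$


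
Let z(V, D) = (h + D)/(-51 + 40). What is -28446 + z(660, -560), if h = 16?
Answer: -312362/11 ≈ -28397.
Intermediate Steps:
z(V, D) = -16/11 - D/11 (z(V, D) = (16 + D)/(-51 + 40) = (16 + D)/(-11) = (16 + D)*(-1/11) = -16/11 - D/11)
-28446 + z(660, -560) = -28446 + (-16/11 - 1/11*(-560)) = -28446 + (-16/11 + 560/11) = -28446 + 544/11 = -312362/11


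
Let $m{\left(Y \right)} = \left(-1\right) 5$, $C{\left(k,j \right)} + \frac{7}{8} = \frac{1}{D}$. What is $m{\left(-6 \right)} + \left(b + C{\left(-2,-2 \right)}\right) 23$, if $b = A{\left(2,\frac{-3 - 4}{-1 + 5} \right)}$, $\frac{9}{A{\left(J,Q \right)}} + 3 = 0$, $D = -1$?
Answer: $- \frac{937}{8} \approx -117.13$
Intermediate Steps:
$C{\left(k,j \right)} = - \frac{15}{8}$ ($C{\left(k,j \right)} = - \frac{7}{8} + \frac{1}{-1} = - \frac{7}{8} - 1 = - \frac{15}{8}$)
$A{\left(J,Q \right)} = -3$ ($A{\left(J,Q \right)} = \frac{9}{-3 + 0} = \frac{9}{-3} = 9 \left(- \frac{1}{3}\right) = -3$)
$m{\left(Y \right)} = -5$
$b = -3$
$m{\left(-6 \right)} + \left(b + C{\left(-2,-2 \right)}\right) 23 = -5 + \left(-3 - \frac{15}{8}\right) 23 = -5 - \frac{897}{8} = - \frac{937}{8}$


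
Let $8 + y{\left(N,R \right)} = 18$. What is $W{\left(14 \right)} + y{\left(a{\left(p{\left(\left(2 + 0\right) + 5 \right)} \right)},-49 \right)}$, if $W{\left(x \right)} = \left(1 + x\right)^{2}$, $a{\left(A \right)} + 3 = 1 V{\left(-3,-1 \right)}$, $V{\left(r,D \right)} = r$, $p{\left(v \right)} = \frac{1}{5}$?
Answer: $235$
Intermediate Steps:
$p{\left(v \right)} = \frac{1}{5}$
$a{\left(A \right)} = -6$ ($a{\left(A \right)} = -3 + 1 \left(-3\right) = -3 - 3 = -6$)
$y{\left(N,R \right)} = 10$ ($y{\left(N,R \right)} = -8 + 18 = 10$)
$W{\left(14 \right)} + y{\left(a{\left(p{\left(\left(2 + 0\right) + 5 \right)} \right)},-49 \right)} = \left(1 + 14\right)^{2} + 10 = 15^{2} + 10 = 225 + 10 = 235$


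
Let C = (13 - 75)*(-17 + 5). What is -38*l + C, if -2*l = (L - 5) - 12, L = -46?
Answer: -453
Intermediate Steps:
C = 744 (C = -62*(-12) = 744)
l = 63/2 (l = -((-46 - 5) - 12)/2 = -(-51 - 12)/2 = -½*(-63) = 63/2 ≈ 31.500)
-38*l + C = -38*63/2 + 744 = -1197 + 744 = -453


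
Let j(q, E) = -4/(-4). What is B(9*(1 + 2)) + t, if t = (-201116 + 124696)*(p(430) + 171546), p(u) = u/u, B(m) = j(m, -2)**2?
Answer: -13109621739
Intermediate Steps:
j(q, E) = 1 (j(q, E) = -4*(-1/4) = 1)
B(m) = 1 (B(m) = 1**2 = 1)
p(u) = 1
t = -13109621740 (t = (-201116 + 124696)*(1 + 171546) = -76420*171547 = -13109621740)
B(9*(1 + 2)) + t = 1 - 13109621740 = -13109621739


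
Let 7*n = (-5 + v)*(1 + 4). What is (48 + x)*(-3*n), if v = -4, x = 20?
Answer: 9180/7 ≈ 1311.4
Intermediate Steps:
n = -45/7 (n = ((-5 - 4)*(1 + 4))/7 = (-9*5)/7 = (1/7)*(-45) = -45/7 ≈ -6.4286)
(48 + x)*(-3*n) = (48 + 20)*(-3*(-45/7)) = 68*(135/7) = 9180/7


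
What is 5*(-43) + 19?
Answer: -196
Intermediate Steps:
5*(-43) + 19 = -215 + 19 = -196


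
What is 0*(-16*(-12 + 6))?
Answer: 0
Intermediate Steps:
0*(-16*(-12 + 6)) = 0*(-16*(-6)) = 0*96 = 0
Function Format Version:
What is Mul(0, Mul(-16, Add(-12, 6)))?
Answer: 0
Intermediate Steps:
Mul(0, Mul(-16, Add(-12, 6))) = Mul(0, Mul(-16, -6)) = Mul(0, 96) = 0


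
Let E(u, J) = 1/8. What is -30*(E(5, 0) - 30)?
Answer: 3585/4 ≈ 896.25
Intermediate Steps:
E(u, J) = ⅛
-30*(E(5, 0) - 30) = -30*(⅛ - 30) = -30*(-239/8) = 3585/4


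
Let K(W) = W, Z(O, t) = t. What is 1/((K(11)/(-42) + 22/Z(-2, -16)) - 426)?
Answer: -168/71843 ≈ -0.0023384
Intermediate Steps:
1/((K(11)/(-42) + 22/Z(-2, -16)) - 426) = 1/((11/(-42) + 22/(-16)) - 426) = 1/((11*(-1/42) + 22*(-1/16)) - 426) = 1/((-11/42 - 11/8) - 426) = 1/(-275/168 - 426) = 1/(-71843/168) = -168/71843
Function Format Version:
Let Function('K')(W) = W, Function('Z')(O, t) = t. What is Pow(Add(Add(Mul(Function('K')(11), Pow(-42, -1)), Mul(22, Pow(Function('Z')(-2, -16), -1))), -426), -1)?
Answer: Rational(-168, 71843) ≈ -0.0023384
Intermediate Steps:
Pow(Add(Add(Mul(Function('K')(11), Pow(-42, -1)), Mul(22, Pow(Function('Z')(-2, -16), -1))), -426), -1) = Pow(Add(Add(Mul(11, Pow(-42, -1)), Mul(22, Pow(-16, -1))), -426), -1) = Pow(Add(Add(Mul(11, Rational(-1, 42)), Mul(22, Rational(-1, 16))), -426), -1) = Pow(Add(Add(Rational(-11, 42), Rational(-11, 8)), -426), -1) = Pow(Add(Rational(-275, 168), -426), -1) = Pow(Rational(-71843, 168), -1) = Rational(-168, 71843)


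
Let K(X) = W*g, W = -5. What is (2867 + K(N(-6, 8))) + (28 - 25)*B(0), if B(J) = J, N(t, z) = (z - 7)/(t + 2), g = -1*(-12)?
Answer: 2807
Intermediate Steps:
g = 12
N(t, z) = (-7 + z)/(2 + t)
K(X) = -60 (K(X) = -5*12 = -60)
(2867 + K(N(-6, 8))) + (28 - 25)*B(0) = (2867 - 60) + (28 - 25)*0 = 2807 + 3*0 = 2807 + 0 = 2807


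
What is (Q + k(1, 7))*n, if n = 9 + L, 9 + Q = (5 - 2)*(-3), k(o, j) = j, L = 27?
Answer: -396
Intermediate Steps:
Q = -18 (Q = -9 + (5 - 2)*(-3) = -9 + 3*(-3) = -9 - 9 = -18)
n = 36 (n = 9 + 27 = 36)
(Q + k(1, 7))*n = (-18 + 7)*36 = -11*36 = -396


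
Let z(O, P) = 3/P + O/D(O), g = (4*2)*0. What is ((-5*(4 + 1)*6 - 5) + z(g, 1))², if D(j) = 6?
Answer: 23104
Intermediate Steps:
g = 0 (g = 8*0 = 0)
z(O, P) = 3/P + O/6
((-5*(4 + 1)*6 - 5) + z(g, 1))² = ((-5*(4 + 1)*6 - 5) + (3/1 + (⅙)*0))² = ((-25*6 - 5) + (3*1 + 0))² = ((-5*30 - 5) + (3 + 0))² = ((-150 - 5) + 3)² = (-155 + 3)² = (-152)² = 23104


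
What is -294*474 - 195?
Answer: -139551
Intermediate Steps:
-294*474 - 195 = -139356 - 195 = -139551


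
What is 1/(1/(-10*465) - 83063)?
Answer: -4650/386242951 ≈ -1.2039e-5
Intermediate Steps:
1/(1/(-10*465) - 83063) = 1/(1/(-4650) - 83063) = 1/(-1/4650 - 83063) = 1/(-386242951/4650) = -4650/386242951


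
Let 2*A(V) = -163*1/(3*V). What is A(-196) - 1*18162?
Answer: -21358349/1176 ≈ -18162.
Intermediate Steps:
A(V) = -163/(6*V) (A(V) = (-163*1/(3*V))/2 = (-163/(3*V))/2 = -163/(6*V))
A(-196) - 1*18162 = -163/6/(-196) - 1*18162 = -163/6*(-1/196) - 18162 = 163/1176 - 18162 = -21358349/1176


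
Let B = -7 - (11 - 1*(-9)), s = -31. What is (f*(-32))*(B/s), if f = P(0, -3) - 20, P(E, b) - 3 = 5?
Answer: 10368/31 ≈ 334.45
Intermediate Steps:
P(E, b) = 8 (P(E, b) = 3 + 5 = 8)
f = -12 (f = 8 - 20 = -12)
B = -27 (B = -7 - (11 + 9) = -7 - 1*20 = -7 - 20 = -27)
(f*(-32))*(B/s) = (-12*(-32))*(-27/(-31)) = 384*(-27*(-1/31)) = 384*(27/31) = 10368/31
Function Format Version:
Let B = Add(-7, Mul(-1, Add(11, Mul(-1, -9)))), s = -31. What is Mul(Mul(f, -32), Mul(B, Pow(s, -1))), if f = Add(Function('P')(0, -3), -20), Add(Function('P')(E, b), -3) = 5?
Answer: Rational(10368, 31) ≈ 334.45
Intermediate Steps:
Function('P')(E, b) = 8 (Function('P')(E, b) = Add(3, 5) = 8)
f = -12 (f = Add(8, -20) = -12)
B = -27 (B = Add(-7, Mul(-1, Add(11, 9))) = Add(-7, Mul(-1, 20)) = Add(-7, -20) = -27)
Mul(Mul(f, -32), Mul(B, Pow(s, -1))) = Mul(Mul(-12, -32), Mul(-27, Pow(-31, -1))) = Mul(384, Mul(-27, Rational(-1, 31))) = Mul(384, Rational(27, 31)) = Rational(10368, 31)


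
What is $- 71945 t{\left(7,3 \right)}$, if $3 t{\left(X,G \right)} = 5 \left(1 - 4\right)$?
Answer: $359725$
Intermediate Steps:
$t{\left(X,G \right)} = -5$ ($t{\left(X,G \right)} = \frac{5 \left(1 - 4\right)}{3} = \frac{5 \left(-3\right)}{3} = \frac{1}{3} \left(-15\right) = -5$)
$- 71945 t{\left(7,3 \right)} = \left(-71945\right) \left(-5\right) = 359725$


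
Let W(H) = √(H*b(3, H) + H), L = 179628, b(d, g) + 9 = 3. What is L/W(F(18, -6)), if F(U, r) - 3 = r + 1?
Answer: 89814*√10/5 ≈ 56803.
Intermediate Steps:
b(d, g) = -6 (b(d, g) = -9 + 3 = -6)
F(U, r) = 4 + r (F(U, r) = 3 + (r + 1) = 3 + (1 + r) = 4 + r)
W(H) = √5*√(-H) (W(H) = √(H*(-6) + H) = √(-6*H + H) = √(-5*H) = √5*√(-H))
L/W(F(18, -6)) = 179628/((√5*√(-(4 - 6)))) = 179628/((√5*√(-1*(-2)))) = 179628/((√5*√2)) = 179628/(√10) = 179628*(√10/10) = 89814*√10/5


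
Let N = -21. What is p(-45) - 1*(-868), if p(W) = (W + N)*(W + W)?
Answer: 6808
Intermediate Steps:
p(W) = 2*W*(-21 + W) (p(W) = (W - 21)*(W + W) = (-21 + W)*(2*W) = 2*W*(-21 + W))
p(-45) - 1*(-868) = 2*(-45)*(-21 - 45) - 1*(-868) = 2*(-45)*(-66) + 868 = 5940 + 868 = 6808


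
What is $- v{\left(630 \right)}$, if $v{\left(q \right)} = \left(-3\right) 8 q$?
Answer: $15120$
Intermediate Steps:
$v{\left(q \right)} = - 24 q$
$- v{\left(630 \right)} = - \left(-24\right) 630 = \left(-1\right) \left(-15120\right) = 15120$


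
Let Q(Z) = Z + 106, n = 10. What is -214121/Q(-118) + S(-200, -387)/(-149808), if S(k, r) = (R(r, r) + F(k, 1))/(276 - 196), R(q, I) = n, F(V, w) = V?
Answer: 21384692531/1198464 ≈ 17843.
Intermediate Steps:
R(q, I) = 10
Q(Z) = 106 + Z
S(k, r) = 1/8 + k/80 (S(k, r) = (10 + k)/(276 - 196) = (10 + k)/80 = (10 + k)*(1/80) = 1/8 + k/80)
-214121/Q(-118) + S(-200, -387)/(-149808) = -214121/(106 - 118) + (1/8 + (1/80)*(-200))/(-149808) = -214121/(-12) + (1/8 - 5/2)*(-1/149808) = -214121*(-1/12) - 19/8*(-1/149808) = 214121/12 + 19/1198464 = 21384692531/1198464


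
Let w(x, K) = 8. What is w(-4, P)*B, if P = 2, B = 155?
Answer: 1240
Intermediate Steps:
w(-4, P)*B = 8*155 = 1240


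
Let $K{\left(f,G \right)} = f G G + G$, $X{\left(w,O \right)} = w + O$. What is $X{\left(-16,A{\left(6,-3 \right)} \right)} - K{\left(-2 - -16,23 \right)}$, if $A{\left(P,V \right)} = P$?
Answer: $-7439$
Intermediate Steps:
$X{\left(w,O \right)} = O + w$
$K{\left(f,G \right)} = G + f G^{2}$ ($K{\left(f,G \right)} = G f G + G = f G^{2} + G = G + f G^{2}$)
$X{\left(-16,A{\left(6,-3 \right)} \right)} - K{\left(-2 - -16,23 \right)} = \left(6 - 16\right) - 23 \left(1 + 23 \left(-2 - -16\right)\right) = -10 - 23 \left(1 + 23 \left(-2 + 16\right)\right) = -10 - 23 \left(1 + 23 \cdot 14\right) = -10 - 23 \left(1 + 322\right) = -10 - 23 \cdot 323 = -10 - 7429 = -7439$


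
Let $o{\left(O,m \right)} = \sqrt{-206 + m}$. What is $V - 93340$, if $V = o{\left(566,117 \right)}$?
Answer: $-93340 + i \sqrt{89} \approx -93340.0 + 9.434 i$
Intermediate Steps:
$V = i \sqrt{89}$ ($V = \sqrt{-206 + 117} = \sqrt{-89} = i \sqrt{89} \approx 9.434 i$)
$V - 93340 = i \sqrt{89} - 93340 = -93340 + i \sqrt{89}$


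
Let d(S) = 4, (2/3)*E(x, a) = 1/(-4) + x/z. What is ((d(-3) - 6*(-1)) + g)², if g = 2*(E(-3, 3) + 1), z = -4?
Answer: 729/4 ≈ 182.25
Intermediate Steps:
E(x, a) = -3/8 - 3*x/8 (E(x, a) = 3*(1/(-4) + x/(-4))/2 = 3*(1*(-¼) + x*(-¼))/2 = 3*(-¼ - x/4)/2 = -3/8 - 3*x/8)
g = 7/2 (g = 2*((-3/8 - 3/8*(-3)) + 1) = 2*((-3/8 + 9/8) + 1) = 2*(¾ + 1) = 2*(7/4) = 7/2 ≈ 3.5000)
((d(-3) - 6*(-1)) + g)² = ((4 - 6*(-1)) + 7/2)² = ((4 + 6) + 7/2)² = (10 + 7/2)² = (27/2)² = 729/4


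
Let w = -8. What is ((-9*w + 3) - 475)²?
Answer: 160000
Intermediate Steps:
((-9*w + 3) - 475)² = ((-9*(-8) + 3) - 475)² = ((72 + 3) - 475)² = (75 - 475)² = (-400)² = 160000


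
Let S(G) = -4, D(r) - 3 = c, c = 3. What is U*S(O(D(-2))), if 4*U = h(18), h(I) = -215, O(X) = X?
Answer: 215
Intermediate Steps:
D(r) = 6 (D(r) = 3 + 3 = 6)
U = -215/4 (U = (1/4)*(-215) = -215/4 ≈ -53.750)
U*S(O(D(-2))) = -215/4*(-4) = 215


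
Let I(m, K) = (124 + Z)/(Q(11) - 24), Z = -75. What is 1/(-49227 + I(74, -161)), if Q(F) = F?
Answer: -13/640000 ≈ -2.0312e-5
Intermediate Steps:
I(m, K) = -49/13 (I(m, K) = (124 - 75)/(11 - 24) = 49/(-13) = 49*(-1/13) = -49/13)
1/(-49227 + I(74, -161)) = 1/(-49227 - 49/13) = 1/(-640000/13) = -13/640000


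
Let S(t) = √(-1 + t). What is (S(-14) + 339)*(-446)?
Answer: -151194 - 446*I*√15 ≈ -1.5119e+5 - 1727.3*I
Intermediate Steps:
(S(-14) + 339)*(-446) = (√(-1 - 14) + 339)*(-446) = (√(-15) + 339)*(-446) = (I*√15 + 339)*(-446) = (339 + I*√15)*(-446) = -151194 - 446*I*√15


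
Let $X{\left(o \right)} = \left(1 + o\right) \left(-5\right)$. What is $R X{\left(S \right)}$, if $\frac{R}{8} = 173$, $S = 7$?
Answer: $-55360$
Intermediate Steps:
$X{\left(o \right)} = -5 - 5 o$
$R = 1384$ ($R = 8 \cdot 173 = 1384$)
$R X{\left(S \right)} = 1384 \left(-5 - 35\right) = 1384 \left(-40\right) = -55360$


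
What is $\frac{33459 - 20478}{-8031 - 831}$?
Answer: $- \frac{4327}{2954} \approx -1.4648$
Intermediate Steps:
$\frac{33459 - 20478}{-8031 - 831} = \frac{12981}{-8031 - 831} = \frac{12981}{-8862} = 12981 \left(- \frac{1}{8862}\right) = - \frac{4327}{2954}$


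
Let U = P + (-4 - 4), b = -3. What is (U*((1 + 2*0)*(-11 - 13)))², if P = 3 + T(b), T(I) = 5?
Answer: 0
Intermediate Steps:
P = 8 (P = 3 + 5 = 8)
U = 0 (U = 8 + (-4 - 4) = 8 - 8 = 0)
(U*((1 + 2*0)*(-11 - 13)))² = (0*((1 + 2*0)*(-11 - 13)))² = (0*((1 + 0)*(-24)))² = (0*(1*(-24)))² = (0*(-24))² = 0² = 0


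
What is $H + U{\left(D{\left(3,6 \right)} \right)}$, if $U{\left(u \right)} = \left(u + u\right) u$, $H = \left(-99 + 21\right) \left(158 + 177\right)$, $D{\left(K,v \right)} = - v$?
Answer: $-26058$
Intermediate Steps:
$H = -26130$ ($H = \left(-78\right) 335 = -26130$)
$U{\left(u \right)} = 2 u^{2}$ ($U{\left(u \right)} = 2 u u = 2 u^{2}$)
$H + U{\left(D{\left(3,6 \right)} \right)} = -26130 + 2 \left(\left(-1\right) 6\right)^{2} = -26130 + 2 \left(-6\right)^{2} = -26130 + 2 \cdot 36 = -26130 + 72 = -26058$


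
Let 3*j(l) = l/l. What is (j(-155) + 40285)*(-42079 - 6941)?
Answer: -1974787040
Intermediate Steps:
j(l) = 1/3 (j(l) = (l/l)/3 = (1/3)*1 = 1/3)
(j(-155) + 40285)*(-42079 - 6941) = (1/3 + 40285)*(-42079 - 6941) = (120856/3)*(-49020) = -1974787040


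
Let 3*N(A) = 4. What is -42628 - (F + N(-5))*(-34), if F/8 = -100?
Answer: -209348/3 ≈ -69783.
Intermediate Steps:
F = -800 (F = 8*(-100) = -800)
N(A) = 4/3 (N(A) = (⅓)*4 = 4/3)
-42628 - (F + N(-5))*(-34) = -42628 - (-800 + 4/3)*(-34) = -42628 - (-2396)*(-34)/3 = -42628 - 1*81464/3 = -42628 - 81464/3 = -209348/3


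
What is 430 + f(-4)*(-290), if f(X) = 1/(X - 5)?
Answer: 4160/9 ≈ 462.22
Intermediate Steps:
f(X) = 1/(-5 + X)
430 + f(-4)*(-290) = 430 - 290/(-5 - 4) = 430 - 290/(-9) = 430 - ⅑*(-290) = 430 + 290/9 = 4160/9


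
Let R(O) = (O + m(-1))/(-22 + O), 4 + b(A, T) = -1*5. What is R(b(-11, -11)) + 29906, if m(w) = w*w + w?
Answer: 927095/31 ≈ 29906.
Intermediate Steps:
m(w) = w + w**2 (m(w) = w**2 + w = w + w**2)
b(A, T) = -9 (b(A, T) = -4 - 1*5 = -4 - 5 = -9)
R(O) = O/(-22 + O) (R(O) = (O - (1 - 1))/(-22 + O) = (O - 1*0)/(-22 + O) = (O + 0)/(-22 + O) = O/(-22 + O))
R(b(-11, -11)) + 29906 = -9/(-22 - 9) + 29906 = -9/(-31) + 29906 = -9*(-1/31) + 29906 = 9/31 + 29906 = 927095/31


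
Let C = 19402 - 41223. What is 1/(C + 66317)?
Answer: 1/44496 ≈ 2.2474e-5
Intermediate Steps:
C = -21821
1/(C + 66317) = 1/(-21821 + 66317) = 1/44496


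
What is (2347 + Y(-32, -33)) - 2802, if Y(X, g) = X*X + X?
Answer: 537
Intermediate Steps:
Y(X, g) = X + X**2 (Y(X, g) = X**2 + X = X + X**2)
(2347 + Y(-32, -33)) - 2802 = (2347 - 32*(1 - 32)) - 2802 = (2347 - 32*(-31)) - 2802 = (2347 + 992) - 2802 = 3339 - 2802 = 537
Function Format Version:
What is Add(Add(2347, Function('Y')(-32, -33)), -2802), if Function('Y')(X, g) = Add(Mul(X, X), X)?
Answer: 537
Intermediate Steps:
Function('Y')(X, g) = Add(X, Pow(X, 2)) (Function('Y')(X, g) = Add(Pow(X, 2), X) = Add(X, Pow(X, 2)))
Add(Add(2347, Function('Y')(-32, -33)), -2802) = Add(Add(2347, Mul(-32, Add(1, -32))), -2802) = Add(Add(2347, Mul(-32, -31)), -2802) = Add(Add(2347, 992), -2802) = Add(3339, -2802) = 537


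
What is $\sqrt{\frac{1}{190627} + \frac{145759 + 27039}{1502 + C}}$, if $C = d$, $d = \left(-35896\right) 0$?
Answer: $\frac{2 \sqrt{589464299893716087}}{143160877} \approx 10.726$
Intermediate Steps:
$d = 0$
$C = 0$
$\sqrt{\frac{1}{190627} + \frac{145759 + 27039}{1502 + C}} = \sqrt{\frac{1}{190627} + \frac{145759 + 27039}{1502 + 0}} = \sqrt{\frac{1}{190627} + \frac{172798}{1502}} = \sqrt{\frac{1}{190627} + 172798 \cdot \frac{1}{1502}} = \sqrt{\frac{1}{190627} + \frac{86399}{751}} = \sqrt{\frac{16469982924}{143160877}} = \frac{2 \sqrt{589464299893716087}}{143160877}$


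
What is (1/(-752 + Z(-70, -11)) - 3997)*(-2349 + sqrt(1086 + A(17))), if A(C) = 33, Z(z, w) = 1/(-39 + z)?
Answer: 256534448166/27323 - 327630202*sqrt(1119)/81969 ≈ 9.2552e+6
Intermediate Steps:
(1/(-752 + Z(-70, -11)) - 3997)*(-2349 + sqrt(1086 + A(17))) = (1/(-752 + 1/(-39 - 70)) - 3997)*(-2349 + sqrt(1086 + 33)) = (1/(-752 + 1/(-109)) - 3997)*(-2349 + sqrt(1119)) = (1/(-752 - 1/109) - 3997)*(-2349 + sqrt(1119)) = (1/(-81969/109) - 3997)*(-2349 + sqrt(1119)) = (-109/81969 - 3997)*(-2349 + sqrt(1119)) = -327630202*(-2349 + sqrt(1119))/81969 = 256534448166/27323 - 327630202*sqrt(1119)/81969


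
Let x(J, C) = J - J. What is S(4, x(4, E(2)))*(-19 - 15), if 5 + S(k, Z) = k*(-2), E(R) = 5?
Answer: 442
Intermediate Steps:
x(J, C) = 0
S(k, Z) = -5 - 2*k (S(k, Z) = -5 + k*(-2) = -5 - 2*k)
S(4, x(4, E(2)))*(-19 - 15) = (-5 - 2*4)*(-19 - 15) = (-5 - 8)*(-34) = -13*(-34) = 442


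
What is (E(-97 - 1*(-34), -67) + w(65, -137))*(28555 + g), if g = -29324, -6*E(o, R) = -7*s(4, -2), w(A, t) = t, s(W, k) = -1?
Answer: 637501/6 ≈ 1.0625e+5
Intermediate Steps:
E(o, R) = -7/6 (E(o, R) = -(-7)*(-1)/6 = -⅙*7 = -7/6)
(E(-97 - 1*(-34), -67) + w(65, -137))*(28555 + g) = (-7/6 - 137)*(28555 - 29324) = -829/6*(-769) = 637501/6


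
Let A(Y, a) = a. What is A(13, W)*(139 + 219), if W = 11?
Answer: 3938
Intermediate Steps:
A(13, W)*(139 + 219) = 11*(139 + 219) = 11*358 = 3938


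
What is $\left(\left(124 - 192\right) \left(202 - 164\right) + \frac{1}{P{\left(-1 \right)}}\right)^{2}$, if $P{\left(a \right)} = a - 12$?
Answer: $\frac{1128489649}{169} \approx 6.6775 \cdot 10^{6}$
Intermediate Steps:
$P{\left(a \right)} = -12 + a$ ($P{\left(a \right)} = a - 12 = -12 + a$)
$\left(\left(124 - 192\right) \left(202 - 164\right) + \frac{1}{P{\left(-1 \right)}}\right)^{2} = \left(\left(124 - 192\right) \left(202 - 164\right) + \frac{1}{-12 - 1}\right)^{2} = \left(\left(-68\right) 38 + \frac{1}{-13}\right)^{2} = \left(-2584 - \frac{1}{13}\right)^{2} = \left(- \frac{33593}{13}\right)^{2} = \frac{1128489649}{169}$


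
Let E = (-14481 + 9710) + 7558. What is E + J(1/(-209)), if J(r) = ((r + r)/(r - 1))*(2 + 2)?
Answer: 292639/105 ≈ 2787.0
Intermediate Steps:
E = 2787 (E = -4771 + 7558 = 2787)
J(r) = 8*r/(-1 + r) (J(r) = ((2*r)/(-1 + r))*4 = (2*r/(-1 + r))*4 = 8*r/(-1 + r))
E + J(1/(-209)) = 2787 + 8/(-209*(-1 + 1/(-209))) = 2787 + 8*(-1/209)/(-1 - 1/209) = 2787 + 8*(-1/209)/(-210/209) = 2787 + 8*(-1/209)*(-209/210) = 2787 + 4/105 = 292639/105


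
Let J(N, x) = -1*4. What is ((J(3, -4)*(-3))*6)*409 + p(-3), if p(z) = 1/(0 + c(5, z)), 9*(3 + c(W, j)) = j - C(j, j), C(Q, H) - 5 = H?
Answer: 942327/32 ≈ 29448.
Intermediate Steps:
J(N, x) = -4
C(Q, H) = 5 + H
c(W, j) = -32/9 (c(W, j) = -3 + (j - (5 + j))/9 = -3 + (j + (-5 - j))/9 = -3 + (1/9)*(-5) = -3 - 5/9 = -32/9)
p(z) = -9/32 (p(z) = 1/(0 - 32/9) = 1/(-32/9) = -9/32)
((J(3, -4)*(-3))*6)*409 + p(-3) = (-4*(-3)*6)*409 - 9/32 = (12*6)*409 - 9/32 = 72*409 - 9/32 = 29448 - 9/32 = 942327/32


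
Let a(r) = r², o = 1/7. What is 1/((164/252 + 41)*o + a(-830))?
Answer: 441/303807524 ≈ 1.4516e-6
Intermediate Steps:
o = ⅐ ≈ 0.14286
1/((164/252 + 41)*o + a(-830)) = 1/((164/252 + 41)*(⅐) + (-830)²) = 1/((164*(1/252) + 41)*(⅐) + 688900) = 1/((41/63 + 41)*(⅐) + 688900) = 1/((2624/63)*(⅐) + 688900) = 1/(2624/441 + 688900) = 1/(303807524/441) = 441/303807524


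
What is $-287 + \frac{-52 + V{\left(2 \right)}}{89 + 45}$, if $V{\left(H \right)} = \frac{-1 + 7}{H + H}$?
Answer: $- \frac{77017}{268} \approx -287.38$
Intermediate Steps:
$V{\left(H \right)} = \frac{3}{H}$ ($V{\left(H \right)} = \frac{6}{2 H} = 6 \frac{1}{2 H} = \frac{3}{H}$)
$-287 + \frac{-52 + V{\left(2 \right)}}{89 + 45} = -287 + \frac{-52 + \frac{3}{2}}{89 + 45} = -287 + \frac{-52 + 3 \cdot \frac{1}{2}}{134} = -287 + \left(-52 + \frac{3}{2}\right) \frac{1}{134} = -287 - \frac{101}{268} = - \frac{77017}{268}$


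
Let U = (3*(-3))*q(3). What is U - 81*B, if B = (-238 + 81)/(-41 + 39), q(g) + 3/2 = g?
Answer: -6372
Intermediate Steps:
q(g) = -3/2 + g
U = -27/2 (U = (3*(-3))*(-3/2 + 3) = -9*3/2 = -27/2 ≈ -13.500)
B = 157/2 (B = -157/(-2) = -157*(-1/2) = 157/2 ≈ 78.500)
U - 81*B = -27/2 - 81*157/2 = -27/2 - 12717/2 = -6372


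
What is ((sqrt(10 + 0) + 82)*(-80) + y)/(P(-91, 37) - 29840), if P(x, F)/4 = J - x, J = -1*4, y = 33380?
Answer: -6705/7373 + 20*sqrt(10)/7373 ≈ -0.90082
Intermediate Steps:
J = -4
P(x, F) = -16 - 4*x (P(x, F) = 4*(-4 - x) = -16 - 4*x)
((sqrt(10 + 0) + 82)*(-80) + y)/(P(-91, 37) - 29840) = ((sqrt(10 + 0) + 82)*(-80) + 33380)/((-16 - 4*(-91)) - 29840) = ((sqrt(10) + 82)*(-80) + 33380)/((-16 + 364) - 29840) = ((82 + sqrt(10))*(-80) + 33380)/(348 - 29840) = ((-6560 - 80*sqrt(10)) + 33380)/(-29492) = (26820 - 80*sqrt(10))*(-1/29492) = -6705/7373 + 20*sqrt(10)/7373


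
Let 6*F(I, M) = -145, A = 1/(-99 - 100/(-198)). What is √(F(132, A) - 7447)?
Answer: I*√268962/6 ≈ 86.436*I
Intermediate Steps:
A = -99/9751 (A = 1/(-99 - 100*(-1/198)) = 1/(-99 + 50/99) = 1/(-9751/99) = -99/9751 ≈ -0.010153)
F(I, M) = -145/6 (F(I, M) = (⅙)*(-145) = -145/6)
√(F(132, A) - 7447) = √(-145/6 - 7447) = √(-44827/6) = I*√268962/6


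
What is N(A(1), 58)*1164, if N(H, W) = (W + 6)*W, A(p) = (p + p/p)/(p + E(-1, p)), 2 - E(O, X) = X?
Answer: 4320768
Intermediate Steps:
E(O, X) = 2 - X
A(p) = ½ + p/2 (A(p) = (p + p/p)/(p + (2 - p)) = (p + 1)/2 = (1 + p)*(½) = ½ + p/2)
N(H, W) = W*(6 + W) (N(H, W) = (6 + W)*W = W*(6 + W))
N(A(1), 58)*1164 = (58*(6 + 58))*1164 = (58*64)*1164 = 3712*1164 = 4320768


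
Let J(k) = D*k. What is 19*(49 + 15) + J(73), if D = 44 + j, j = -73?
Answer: -901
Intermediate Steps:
D = -29 (D = 44 - 73 = -29)
J(k) = -29*k
19*(49 + 15) + J(73) = 19*(49 + 15) - 29*73 = 19*64 - 2117 = 1216 - 2117 = -901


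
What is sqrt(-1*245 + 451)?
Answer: sqrt(206) ≈ 14.353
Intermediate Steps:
sqrt(-1*245 + 451) = sqrt(-245 + 451) = sqrt(206)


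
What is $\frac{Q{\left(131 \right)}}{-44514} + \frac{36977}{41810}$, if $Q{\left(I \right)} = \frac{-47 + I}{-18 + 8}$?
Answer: $\frac{274390897}{310188390} \approx 0.88459$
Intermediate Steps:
$Q{\left(I \right)} = \frac{47}{10} - \frac{I}{10}$ ($Q{\left(I \right)} = \frac{-47 + I}{-10} = \left(-47 + I\right) \left(- \frac{1}{10}\right) = \frac{47}{10} - \frac{I}{10}$)
$\frac{Q{\left(131 \right)}}{-44514} + \frac{36977}{41810} = \frac{\frac{47}{10} - \frac{131}{10}}{-44514} + \frac{36977}{41810} = \left(\frac{47}{10} - \frac{131}{10}\right) \left(- \frac{1}{44514}\right) + 36977 \cdot \frac{1}{41810} = \left(- \frac{42}{5}\right) \left(- \frac{1}{44514}\right) + \frac{36977}{41810} = \frac{7}{37095} + \frac{36977}{41810} = \frac{274390897}{310188390}$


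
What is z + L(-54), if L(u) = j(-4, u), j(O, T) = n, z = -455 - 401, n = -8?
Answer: -864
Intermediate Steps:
z = -856
j(O, T) = -8
L(u) = -8
z + L(-54) = -856 - 8 = -864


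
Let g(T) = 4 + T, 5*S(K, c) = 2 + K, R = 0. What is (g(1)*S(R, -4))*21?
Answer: 42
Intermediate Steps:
S(K, c) = ⅖ + K/5 (S(K, c) = (2 + K)/5 = ⅖ + K/5)
(g(1)*S(R, -4))*21 = ((4 + 1)*(⅖ + (⅕)*0))*21 = (5*(⅖ + 0))*21 = (5*(⅖))*21 = 2*21 = 42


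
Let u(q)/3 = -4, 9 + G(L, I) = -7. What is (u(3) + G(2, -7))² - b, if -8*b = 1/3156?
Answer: 19794433/25248 ≈ 784.00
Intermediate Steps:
G(L, I) = -16 (G(L, I) = -9 - 7 = -16)
u(q) = -12 (u(q) = 3*(-4) = -12)
b = -1/25248 (b = -⅛/3156 = -⅛*1/3156 = -1/25248 ≈ -3.9607e-5)
(u(3) + G(2, -7))² - b = (-12 - 16)² - 1*(-1/25248) = (-28)² + 1/25248 = 784 + 1/25248 = 19794433/25248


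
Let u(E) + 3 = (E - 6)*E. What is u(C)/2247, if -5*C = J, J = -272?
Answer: 65749/56175 ≈ 1.1704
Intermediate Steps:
C = 272/5 (C = -⅕*(-272) = 272/5 ≈ 54.400)
u(E) = -3 + E*(-6 + E) (u(E) = -3 + (E - 6)*E = -3 + (-6 + E)*E = -3 + E*(-6 + E))
u(C)/2247 = (-3 + (272/5)² - 6*272/5)/2247 = (-3 + 73984/25 - 1632/5)*(1/2247) = (65749/25)*(1/2247) = 65749/56175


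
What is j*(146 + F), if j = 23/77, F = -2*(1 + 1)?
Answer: 3266/77 ≈ 42.416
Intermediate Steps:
F = -4 (F = -2*2 = -4)
j = 23/77 (j = 23*(1/77) = 23/77 ≈ 0.29870)
j*(146 + F) = 23*(146 - 4)/77 = (23/77)*142 = 3266/77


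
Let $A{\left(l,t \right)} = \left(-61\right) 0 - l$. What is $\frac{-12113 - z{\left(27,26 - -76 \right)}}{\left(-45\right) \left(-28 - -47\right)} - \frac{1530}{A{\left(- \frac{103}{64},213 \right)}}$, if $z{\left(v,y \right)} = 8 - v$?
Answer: $- \frac{82475918}{88065} \approx -936.53$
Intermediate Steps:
$A{\left(l,t \right)} = - l$ ($A{\left(l,t \right)} = 0 - l = - l$)
$\frac{-12113 - z{\left(27,26 - -76 \right)}}{\left(-45\right) \left(-28 - -47\right)} - \frac{1530}{A{\left(- \frac{103}{64},213 \right)}} = \frac{-12113 - \left(8 - 27\right)}{\left(-45\right) \left(-28 - -47\right)} - \frac{1530}{\left(-1\right) \left(- \frac{103}{64}\right)} = \frac{-12113 - \left(8 - 27\right)}{\left(-45\right) \left(-28 + 47\right)} - \frac{1530}{\left(-1\right) \left(\left(-103\right) \frac{1}{64}\right)} = \frac{-12113 - -19}{\left(-45\right) 19} - \frac{1530}{\left(-1\right) \left(- \frac{103}{64}\right)} = \frac{-12113 + 19}{-855} - \frac{1530}{\frac{103}{64}} = \left(-12094\right) \left(- \frac{1}{855}\right) - \frac{97920}{103} = \frac{12094}{855} - \frac{97920}{103} = - \frac{82475918}{88065}$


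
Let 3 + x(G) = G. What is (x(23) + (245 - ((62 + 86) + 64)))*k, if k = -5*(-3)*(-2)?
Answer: -1590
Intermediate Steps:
x(G) = -3 + G
k = -30 (k = 15*(-2) = -30)
(x(23) + (245 - ((62 + 86) + 64)))*k = ((-3 + 23) + (245 - ((62 + 86) + 64)))*(-30) = (20 + (245 - (148 + 64)))*(-30) = (20 + (245 - 1*212))*(-30) = (20 + (245 - 212))*(-30) = (20 + 33)*(-30) = 53*(-30) = -1590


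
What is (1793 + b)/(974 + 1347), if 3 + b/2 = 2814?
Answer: 7415/2321 ≈ 3.1947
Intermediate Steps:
b = 5622 (b = -6 + 2*2814 = -6 + 5628 = 5622)
(1793 + b)/(974 + 1347) = (1793 + 5622)/(974 + 1347) = 7415/2321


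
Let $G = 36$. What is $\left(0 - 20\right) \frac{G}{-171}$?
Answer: $\frac{80}{19} \approx 4.2105$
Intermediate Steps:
$\left(0 - 20\right) \frac{G}{-171} = \left(0 - 20\right) \frac{36}{-171} = \left(0 - 20\right) 36 \left(- \frac{1}{171}\right) = \left(-20\right) \left(- \frac{4}{19}\right) = \frac{80}{19}$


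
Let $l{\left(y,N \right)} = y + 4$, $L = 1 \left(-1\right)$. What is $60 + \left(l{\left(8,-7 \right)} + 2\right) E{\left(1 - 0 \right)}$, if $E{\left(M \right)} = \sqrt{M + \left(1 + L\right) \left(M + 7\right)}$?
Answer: $74$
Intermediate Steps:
$L = -1$
$l{\left(y,N \right)} = 4 + y$
$E{\left(M \right)} = \sqrt{M}$ ($E{\left(M \right)} = \sqrt{M + \left(1 - 1\right) \left(M + 7\right)} = \sqrt{M + 0 \left(7 + M\right)} = \sqrt{M + 0} = \sqrt{M}$)
$60 + \left(l{\left(8,-7 \right)} + 2\right) E{\left(1 - 0 \right)} = 60 + \left(\left(4 + 8\right) + 2\right) \sqrt{1 - 0} = 60 + \left(12 + 2\right) \sqrt{1 + 0} = 60 + 14 \sqrt{1} = 60 + 14 \cdot 1 = 60 + 14 = 74$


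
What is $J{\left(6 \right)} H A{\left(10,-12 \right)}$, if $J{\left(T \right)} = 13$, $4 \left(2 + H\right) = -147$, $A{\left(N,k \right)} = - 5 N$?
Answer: $\frac{50375}{2} \approx 25188.0$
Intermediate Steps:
$H = - \frac{155}{4}$ ($H = -2 + \frac{1}{4} \left(-147\right) = -2 - \frac{147}{4} = - \frac{155}{4} \approx -38.75$)
$J{\left(6 \right)} H A{\left(10,-12 \right)} = 13 \left(- \frac{155}{4}\right) \left(\left(-5\right) 10\right) = \left(- \frac{2015}{4}\right) \left(-50\right) = \frac{50375}{2}$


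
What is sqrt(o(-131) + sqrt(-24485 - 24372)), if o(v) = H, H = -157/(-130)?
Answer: sqrt(20410 + 16900*I*sqrt(48857))/130 ≈ 10.542 + 10.484*I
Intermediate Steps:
H = 157/130 (H = -157*(-1/130) = 157/130 ≈ 1.2077)
o(v) = 157/130
sqrt(o(-131) + sqrt(-24485 - 24372)) = sqrt(157/130 + sqrt(-24485 - 24372)) = sqrt(157/130 + sqrt(-48857)) = sqrt(157/130 + I*sqrt(48857))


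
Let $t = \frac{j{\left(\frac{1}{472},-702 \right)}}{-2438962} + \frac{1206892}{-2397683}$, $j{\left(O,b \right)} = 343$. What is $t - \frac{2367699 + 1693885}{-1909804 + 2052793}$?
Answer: $- \frac{24172580198862126761}{836179328246602494} \approx -28.908$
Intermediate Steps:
$t = - \frac{2944386131373}{5847857725046}$ ($t = \frac{343}{-2438962} + \frac{1206892}{-2397683} = 343 \left(- \frac{1}{2438962}\right) + 1206892 \left(- \frac{1}{2397683}\right) = - \frac{343}{2438962} - \frac{1206892}{2397683} = - \frac{2944386131373}{5847857725046} \approx -0.5035$)
$t - \frac{2367699 + 1693885}{-1909804 + 2052793} = - \frac{2944386131373}{5847857725046} - \frac{2367699 + 1693885}{-1909804 + 2052793} = - \frac{2944386131373}{5847857725046} - \frac{4061584}{142989} = - \frac{24172580198862126761}{836179328246602494}$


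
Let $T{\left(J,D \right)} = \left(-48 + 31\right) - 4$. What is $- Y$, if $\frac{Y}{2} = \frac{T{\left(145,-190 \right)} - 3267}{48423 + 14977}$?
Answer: $\frac{822}{7925} \approx 0.10372$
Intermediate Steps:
$T{\left(J,D \right)} = -21$ ($T{\left(J,D \right)} = -17 - 4 = -21$)
$Y = - \frac{822}{7925}$ ($Y = 2 \frac{-21 - 3267}{48423 + 14977} = 2 \frac{-21 - 3267}{63400} = 2 \left(\left(-3288\right) \frac{1}{63400}\right) = 2 \left(- \frac{411}{7925}\right) = - \frac{822}{7925} \approx -0.10372$)
$- Y = \left(-1\right) \left(- \frac{822}{7925}\right) = \frac{822}{7925}$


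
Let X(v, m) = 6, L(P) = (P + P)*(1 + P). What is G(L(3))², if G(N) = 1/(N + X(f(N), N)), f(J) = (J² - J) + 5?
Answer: 1/900 ≈ 0.0011111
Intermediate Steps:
f(J) = 5 + J² - J
L(P) = 2*P*(1 + P) (L(P) = (2*P)*(1 + P) = 2*P*(1 + P))
G(N) = 1/(6 + N) (G(N) = 1/(N + 6) = 1/(6 + N))
G(L(3))² = (1/(6 + 2*3*(1 + 3)))² = (1/(6 + 2*3*4))² = (1/(6 + 24))² = (1/30)² = 1/900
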